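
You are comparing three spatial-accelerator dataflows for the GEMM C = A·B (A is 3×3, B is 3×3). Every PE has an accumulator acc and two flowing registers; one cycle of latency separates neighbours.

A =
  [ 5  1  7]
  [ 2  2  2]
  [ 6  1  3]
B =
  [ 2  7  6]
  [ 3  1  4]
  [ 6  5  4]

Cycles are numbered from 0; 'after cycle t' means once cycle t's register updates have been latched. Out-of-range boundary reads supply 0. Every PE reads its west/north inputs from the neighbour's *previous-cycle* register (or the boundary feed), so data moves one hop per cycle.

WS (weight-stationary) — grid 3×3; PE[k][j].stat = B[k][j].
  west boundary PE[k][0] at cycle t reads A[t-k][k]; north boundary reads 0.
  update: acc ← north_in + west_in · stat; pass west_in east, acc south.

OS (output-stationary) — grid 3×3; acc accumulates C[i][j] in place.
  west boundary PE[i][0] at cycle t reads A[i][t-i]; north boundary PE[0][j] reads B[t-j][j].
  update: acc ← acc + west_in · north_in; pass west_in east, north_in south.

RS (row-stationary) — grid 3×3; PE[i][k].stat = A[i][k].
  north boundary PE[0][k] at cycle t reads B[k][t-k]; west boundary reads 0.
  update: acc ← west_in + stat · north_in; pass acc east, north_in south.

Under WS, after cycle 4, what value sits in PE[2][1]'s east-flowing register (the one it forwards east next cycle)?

register = 2

WS (3×3). Following PE[2][1] plus its west/north inputs:
  step 0 · PE1,1: acc=0; fwd→0 fwd↓0
  step 0 · PE2,0: acc=0; fwd→0 fwd↓0
  step 0 · PE2,1: acc=0; fwd→0 fwd↓0
  step 1 · PE1,1: acc=0; fwd→0 fwd↓0
  step 1 · PE2,0: acc=0; fwd→0 fwd↓0
  step 1 · PE2,1: acc=0; fwd→0 fwd↓0
  step 2 · PE1,1: acc=36; fwd→1 fwd↓36
  step 2 · PE2,0: acc=55; fwd→7 fwd↓55
  step 2 · PE2,1: acc=0; fwd→0 fwd↓0
  step 3 · PE1,1: acc=16; fwd→2 fwd↓16
  step 3 · PE2,0: acc=22; fwd→2 fwd↓22
  step 3 · PE2,1: acc=71; fwd→7 fwd↓71
  step 4 · PE1,1: acc=43; fwd→1 fwd↓43
  step 4 · PE2,0: acc=33; fwd→3 fwd↓33
  step 4 · PE2,1: acc=26; fwd→2 fwd↓26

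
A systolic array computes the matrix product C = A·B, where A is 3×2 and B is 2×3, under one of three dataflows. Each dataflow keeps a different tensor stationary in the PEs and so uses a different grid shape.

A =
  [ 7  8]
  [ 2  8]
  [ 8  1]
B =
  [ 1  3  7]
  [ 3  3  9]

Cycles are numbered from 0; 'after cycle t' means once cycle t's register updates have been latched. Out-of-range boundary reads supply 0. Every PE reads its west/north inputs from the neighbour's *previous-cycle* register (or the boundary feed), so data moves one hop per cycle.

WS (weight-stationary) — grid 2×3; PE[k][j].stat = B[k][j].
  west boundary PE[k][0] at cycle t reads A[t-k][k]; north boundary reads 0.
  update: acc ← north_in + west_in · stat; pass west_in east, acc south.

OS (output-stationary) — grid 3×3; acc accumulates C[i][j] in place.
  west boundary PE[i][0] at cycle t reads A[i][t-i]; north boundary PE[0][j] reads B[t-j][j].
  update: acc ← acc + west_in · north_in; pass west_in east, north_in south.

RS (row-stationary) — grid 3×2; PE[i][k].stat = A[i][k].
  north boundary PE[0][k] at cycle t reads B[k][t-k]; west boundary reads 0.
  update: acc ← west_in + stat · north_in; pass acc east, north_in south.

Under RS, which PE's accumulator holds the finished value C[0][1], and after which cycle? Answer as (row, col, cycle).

(row, col, cycle) = (0, 1, 2)

RS — PE[0][1] is where C[0][1] collects:
  @0  [0,1]  acc 0  |  →0  ↓0
  @1  [0,1]  acc 31  |  →31  ↓3
  @2  [0,1]  acc 45  |  →45  ↓3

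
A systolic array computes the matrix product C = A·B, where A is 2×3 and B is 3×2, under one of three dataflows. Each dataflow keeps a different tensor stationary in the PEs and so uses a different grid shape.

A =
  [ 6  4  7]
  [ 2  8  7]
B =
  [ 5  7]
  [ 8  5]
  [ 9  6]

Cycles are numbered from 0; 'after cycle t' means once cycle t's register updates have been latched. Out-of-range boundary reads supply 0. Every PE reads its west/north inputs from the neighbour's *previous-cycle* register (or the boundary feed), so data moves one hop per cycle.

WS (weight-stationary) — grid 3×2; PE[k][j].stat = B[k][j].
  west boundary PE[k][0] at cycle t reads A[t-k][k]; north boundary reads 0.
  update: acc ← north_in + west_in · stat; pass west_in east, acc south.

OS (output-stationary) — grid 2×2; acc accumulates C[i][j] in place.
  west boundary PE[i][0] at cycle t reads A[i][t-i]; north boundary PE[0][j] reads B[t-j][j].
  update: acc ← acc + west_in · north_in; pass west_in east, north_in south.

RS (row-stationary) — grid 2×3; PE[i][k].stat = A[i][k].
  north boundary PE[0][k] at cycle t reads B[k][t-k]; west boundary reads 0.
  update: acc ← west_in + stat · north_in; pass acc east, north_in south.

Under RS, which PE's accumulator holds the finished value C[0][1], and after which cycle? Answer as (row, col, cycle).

RS — PE[0][2] is where C[0][1] collects:
  @0  [0,2]  acc 0  |  →0  ↓0
  @1  [0,2]  acc 0  |  →0  ↓0
  @2  [0,2]  acc 125  |  →125  ↓9
  @3  [0,2]  acc 104  |  →104  ↓6

(row, col, cycle) = (0, 2, 3)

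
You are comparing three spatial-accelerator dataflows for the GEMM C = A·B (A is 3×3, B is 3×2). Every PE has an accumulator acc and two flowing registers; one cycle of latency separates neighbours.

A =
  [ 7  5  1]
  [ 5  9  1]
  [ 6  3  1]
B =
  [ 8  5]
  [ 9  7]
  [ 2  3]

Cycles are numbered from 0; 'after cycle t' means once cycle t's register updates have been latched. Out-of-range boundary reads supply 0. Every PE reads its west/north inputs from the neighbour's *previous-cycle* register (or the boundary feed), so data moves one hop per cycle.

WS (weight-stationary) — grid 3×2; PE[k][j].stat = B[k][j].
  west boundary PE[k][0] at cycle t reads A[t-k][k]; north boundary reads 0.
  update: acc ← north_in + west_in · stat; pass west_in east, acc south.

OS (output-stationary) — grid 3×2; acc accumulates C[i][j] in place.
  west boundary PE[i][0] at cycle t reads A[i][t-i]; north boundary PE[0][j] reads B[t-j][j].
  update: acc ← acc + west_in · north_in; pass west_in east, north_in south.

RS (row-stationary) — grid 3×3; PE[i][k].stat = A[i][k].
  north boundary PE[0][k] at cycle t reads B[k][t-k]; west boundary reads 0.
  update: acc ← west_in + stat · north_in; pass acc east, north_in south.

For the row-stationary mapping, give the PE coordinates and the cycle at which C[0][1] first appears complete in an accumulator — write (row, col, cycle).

(row, col, cycle) = (0, 2, 3)

Under RS, C[0][1] lands at PE[0][2]:
  t=0 PE[0][2]: acc=0 h=0 v=0
  t=1 PE[0][2]: acc=0 h=0 v=0
  t=2 PE[0][2]: acc=103 h=103 v=2
  t=3 PE[0][2]: acc=73 h=73 v=3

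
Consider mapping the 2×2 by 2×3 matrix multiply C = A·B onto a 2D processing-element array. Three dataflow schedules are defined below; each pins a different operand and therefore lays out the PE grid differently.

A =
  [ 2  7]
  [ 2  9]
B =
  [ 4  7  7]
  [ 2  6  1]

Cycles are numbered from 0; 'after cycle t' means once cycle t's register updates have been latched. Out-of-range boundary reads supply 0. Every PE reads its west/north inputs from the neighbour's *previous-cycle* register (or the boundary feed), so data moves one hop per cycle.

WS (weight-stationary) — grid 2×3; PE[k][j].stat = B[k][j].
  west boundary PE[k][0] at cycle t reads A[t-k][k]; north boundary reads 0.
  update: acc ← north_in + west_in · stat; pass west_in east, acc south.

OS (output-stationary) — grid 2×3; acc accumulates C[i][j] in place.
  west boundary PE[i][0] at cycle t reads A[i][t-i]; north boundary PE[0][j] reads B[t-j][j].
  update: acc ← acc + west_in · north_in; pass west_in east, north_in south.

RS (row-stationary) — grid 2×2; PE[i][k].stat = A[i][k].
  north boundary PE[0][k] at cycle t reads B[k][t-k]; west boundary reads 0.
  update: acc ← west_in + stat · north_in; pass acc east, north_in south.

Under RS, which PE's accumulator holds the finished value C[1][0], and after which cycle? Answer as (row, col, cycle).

(row, col, cycle) = (1, 1, 2)

RS: C[1][0] accumulates in PE[1][1]:
  t=0 PE[1][1]: acc=0 h=0 v=0
  t=1 PE[1][1]: acc=0 h=0 v=0
  t=2 PE[1][1]: acc=26 h=26 v=2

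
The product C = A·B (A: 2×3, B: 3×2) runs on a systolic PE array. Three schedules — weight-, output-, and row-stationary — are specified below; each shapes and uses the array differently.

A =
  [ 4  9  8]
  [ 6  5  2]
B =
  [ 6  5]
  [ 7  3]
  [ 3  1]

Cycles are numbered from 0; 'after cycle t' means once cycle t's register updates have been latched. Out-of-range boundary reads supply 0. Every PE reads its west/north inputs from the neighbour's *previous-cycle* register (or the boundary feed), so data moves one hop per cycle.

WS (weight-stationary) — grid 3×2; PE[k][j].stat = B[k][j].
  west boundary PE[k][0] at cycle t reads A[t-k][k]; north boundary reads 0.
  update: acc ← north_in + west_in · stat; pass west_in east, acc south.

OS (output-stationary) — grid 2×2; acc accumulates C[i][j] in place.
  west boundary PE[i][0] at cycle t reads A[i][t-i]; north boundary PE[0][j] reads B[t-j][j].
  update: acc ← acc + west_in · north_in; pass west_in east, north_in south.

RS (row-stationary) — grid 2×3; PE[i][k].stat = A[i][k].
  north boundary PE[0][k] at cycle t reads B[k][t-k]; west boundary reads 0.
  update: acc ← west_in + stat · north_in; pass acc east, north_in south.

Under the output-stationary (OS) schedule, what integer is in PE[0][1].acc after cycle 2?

OS (2×2). Following PE[0][1] plus its west/north inputs:
  step 0 · PE0,0: acc=24; fwd→4 fwd↓6
  step 0 · PE0,1: acc=0; fwd→0 fwd↓0
  step 1 · PE0,0: acc=87; fwd→9 fwd↓7
  step 1 · PE0,1: acc=20; fwd→4 fwd↓5
  step 2 · PE0,0: acc=111; fwd→8 fwd↓3
  step 2 · PE0,1: acc=47; fwd→9 fwd↓3

PE[0][1].acc = 47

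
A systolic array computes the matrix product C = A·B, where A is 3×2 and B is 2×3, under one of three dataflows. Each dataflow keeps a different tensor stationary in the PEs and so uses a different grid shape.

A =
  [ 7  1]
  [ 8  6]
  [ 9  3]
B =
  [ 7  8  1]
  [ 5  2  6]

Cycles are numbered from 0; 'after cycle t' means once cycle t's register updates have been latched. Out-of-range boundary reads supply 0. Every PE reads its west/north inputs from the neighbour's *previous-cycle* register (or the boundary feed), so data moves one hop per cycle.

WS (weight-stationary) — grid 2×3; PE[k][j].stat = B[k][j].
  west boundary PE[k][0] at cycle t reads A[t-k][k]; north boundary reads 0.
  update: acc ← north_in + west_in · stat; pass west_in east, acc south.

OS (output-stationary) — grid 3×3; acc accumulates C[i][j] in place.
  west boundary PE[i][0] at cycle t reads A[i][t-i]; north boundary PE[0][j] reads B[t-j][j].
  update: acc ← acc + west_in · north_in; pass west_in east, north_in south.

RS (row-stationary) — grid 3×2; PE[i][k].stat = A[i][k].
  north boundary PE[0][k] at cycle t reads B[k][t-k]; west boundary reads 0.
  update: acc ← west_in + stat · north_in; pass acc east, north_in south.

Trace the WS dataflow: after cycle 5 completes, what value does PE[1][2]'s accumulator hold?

WS (2×3). Following PE[1][2] plus its west/north inputs:
  step 0 · PE0,2: acc=0; fwd→0 fwd↓0
  step 0 · PE1,1: acc=0; fwd→0 fwd↓0
  step 0 · PE1,2: acc=0; fwd→0 fwd↓0
  step 1 · PE0,2: acc=0; fwd→0 fwd↓0
  step 1 · PE1,1: acc=0; fwd→0 fwd↓0
  step 1 · PE1,2: acc=0; fwd→0 fwd↓0
  step 2 · PE0,2: acc=7; fwd→7 fwd↓7
  step 2 · PE1,1: acc=58; fwd→1 fwd↓58
  step 2 · PE1,2: acc=0; fwd→0 fwd↓0
  step 3 · PE0,2: acc=8; fwd→8 fwd↓8
  step 3 · PE1,1: acc=76; fwd→6 fwd↓76
  step 3 · PE1,2: acc=13; fwd→1 fwd↓13
  step 4 · PE0,2: acc=9; fwd→9 fwd↓9
  step 4 · PE1,1: acc=78; fwd→3 fwd↓78
  step 4 · PE1,2: acc=44; fwd→6 fwd↓44
  step 5 · PE0,2: acc=0; fwd→0 fwd↓0
  step 5 · PE1,1: acc=0; fwd→0 fwd↓0
  step 5 · PE1,2: acc=27; fwd→3 fwd↓27

PE[1][2].acc = 27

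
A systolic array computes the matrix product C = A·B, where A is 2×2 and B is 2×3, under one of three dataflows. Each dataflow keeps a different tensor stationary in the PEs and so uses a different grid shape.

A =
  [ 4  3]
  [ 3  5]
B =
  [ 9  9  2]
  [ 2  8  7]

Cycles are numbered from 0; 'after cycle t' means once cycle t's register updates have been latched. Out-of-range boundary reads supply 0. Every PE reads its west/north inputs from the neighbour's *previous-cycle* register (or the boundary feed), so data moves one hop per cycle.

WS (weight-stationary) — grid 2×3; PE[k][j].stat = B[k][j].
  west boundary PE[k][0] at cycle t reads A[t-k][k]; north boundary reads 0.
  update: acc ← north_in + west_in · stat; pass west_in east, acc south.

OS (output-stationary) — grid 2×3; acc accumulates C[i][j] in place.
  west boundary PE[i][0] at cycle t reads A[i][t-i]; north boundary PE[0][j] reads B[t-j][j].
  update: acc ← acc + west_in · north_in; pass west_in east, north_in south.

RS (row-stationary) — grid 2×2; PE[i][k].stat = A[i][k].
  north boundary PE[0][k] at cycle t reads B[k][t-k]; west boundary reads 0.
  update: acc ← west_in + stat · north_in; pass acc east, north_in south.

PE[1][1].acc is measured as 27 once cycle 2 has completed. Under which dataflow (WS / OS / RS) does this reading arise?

Under WS (2×3), PE[1][1]:
  after 0 — PE[1][1] acc=0, pass-E 0, pass-S 0
  after 1 — PE[1][1] acc=0, pass-E 0, pass-S 0
  after 2 — PE[1][1] acc=60, pass-E 3, pass-S 60
Under OS (2×3), PE[1][1]:
  after 0 — PE[1][1] acc=0, pass-E 0, pass-S 0
  after 1 — PE[1][1] acc=0, pass-E 0, pass-S 0
  after 2 — PE[1][1] acc=27, pass-E 3, pass-S 9
Under RS (2×2), PE[1][1]:
  after 0 — PE[1][1] acc=0, pass-E 0, pass-S 0
  after 1 — PE[1][1] acc=0, pass-E 0, pass-S 0
  after 2 — PE[1][1] acc=37, pass-E 37, pass-S 2

dataflow = OS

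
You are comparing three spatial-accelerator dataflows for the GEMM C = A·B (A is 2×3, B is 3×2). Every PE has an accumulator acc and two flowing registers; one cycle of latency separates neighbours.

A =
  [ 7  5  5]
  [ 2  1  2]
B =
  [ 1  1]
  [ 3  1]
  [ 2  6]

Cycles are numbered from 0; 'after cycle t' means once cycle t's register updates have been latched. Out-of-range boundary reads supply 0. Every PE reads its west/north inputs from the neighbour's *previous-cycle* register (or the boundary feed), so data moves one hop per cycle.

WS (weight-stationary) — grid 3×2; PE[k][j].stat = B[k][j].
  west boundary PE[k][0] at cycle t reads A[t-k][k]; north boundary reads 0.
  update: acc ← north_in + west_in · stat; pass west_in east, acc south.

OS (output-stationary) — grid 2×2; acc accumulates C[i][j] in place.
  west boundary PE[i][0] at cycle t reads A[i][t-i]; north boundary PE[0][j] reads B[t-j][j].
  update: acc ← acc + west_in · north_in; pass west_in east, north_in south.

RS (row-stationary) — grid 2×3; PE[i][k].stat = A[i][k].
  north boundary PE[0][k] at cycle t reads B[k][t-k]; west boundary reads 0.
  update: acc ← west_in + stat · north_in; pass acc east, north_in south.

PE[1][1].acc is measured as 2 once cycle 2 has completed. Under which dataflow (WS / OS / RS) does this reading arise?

dataflow = OS

Under WS (3×2), PE[1][1]:
  0: (1,1).acc=0  regs=<0,0>
  1: (1,1).acc=0  regs=<0,0>
  2: (1,1).acc=12  regs=<5,12>
Under OS (2×2), PE[1][1]:
  0: (1,1).acc=0  regs=<0,0>
  1: (1,1).acc=0  regs=<0,0>
  2: (1,1).acc=2  regs=<2,1>
Under RS (2×3), PE[1][1]:
  0: (1,1).acc=0  regs=<0,0>
  1: (1,1).acc=0  regs=<0,0>
  2: (1,1).acc=5  regs=<5,3>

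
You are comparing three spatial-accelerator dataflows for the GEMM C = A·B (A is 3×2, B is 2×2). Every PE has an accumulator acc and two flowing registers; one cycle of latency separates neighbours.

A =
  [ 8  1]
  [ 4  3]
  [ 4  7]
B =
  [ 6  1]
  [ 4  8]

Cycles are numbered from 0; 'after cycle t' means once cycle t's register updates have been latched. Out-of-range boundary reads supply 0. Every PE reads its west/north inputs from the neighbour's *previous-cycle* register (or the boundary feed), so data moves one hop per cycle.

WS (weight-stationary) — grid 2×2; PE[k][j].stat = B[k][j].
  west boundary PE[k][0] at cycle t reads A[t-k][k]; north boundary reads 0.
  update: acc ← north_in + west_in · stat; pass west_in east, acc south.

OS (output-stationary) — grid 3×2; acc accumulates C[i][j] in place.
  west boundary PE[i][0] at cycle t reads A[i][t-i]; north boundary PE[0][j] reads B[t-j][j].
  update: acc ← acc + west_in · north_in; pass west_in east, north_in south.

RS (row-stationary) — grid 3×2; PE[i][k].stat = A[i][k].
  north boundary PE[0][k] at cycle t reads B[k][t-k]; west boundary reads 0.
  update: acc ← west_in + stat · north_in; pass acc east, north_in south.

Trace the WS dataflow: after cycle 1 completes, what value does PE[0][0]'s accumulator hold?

PE[0][0].acc = 24

WS 2×2: PE[0][0] cycle-by-cycle (with neighbour feeds):
  step 0 · PE0,0: acc=48; fwd→8 fwd↓48
  step 1 · PE0,0: acc=24; fwd→4 fwd↓24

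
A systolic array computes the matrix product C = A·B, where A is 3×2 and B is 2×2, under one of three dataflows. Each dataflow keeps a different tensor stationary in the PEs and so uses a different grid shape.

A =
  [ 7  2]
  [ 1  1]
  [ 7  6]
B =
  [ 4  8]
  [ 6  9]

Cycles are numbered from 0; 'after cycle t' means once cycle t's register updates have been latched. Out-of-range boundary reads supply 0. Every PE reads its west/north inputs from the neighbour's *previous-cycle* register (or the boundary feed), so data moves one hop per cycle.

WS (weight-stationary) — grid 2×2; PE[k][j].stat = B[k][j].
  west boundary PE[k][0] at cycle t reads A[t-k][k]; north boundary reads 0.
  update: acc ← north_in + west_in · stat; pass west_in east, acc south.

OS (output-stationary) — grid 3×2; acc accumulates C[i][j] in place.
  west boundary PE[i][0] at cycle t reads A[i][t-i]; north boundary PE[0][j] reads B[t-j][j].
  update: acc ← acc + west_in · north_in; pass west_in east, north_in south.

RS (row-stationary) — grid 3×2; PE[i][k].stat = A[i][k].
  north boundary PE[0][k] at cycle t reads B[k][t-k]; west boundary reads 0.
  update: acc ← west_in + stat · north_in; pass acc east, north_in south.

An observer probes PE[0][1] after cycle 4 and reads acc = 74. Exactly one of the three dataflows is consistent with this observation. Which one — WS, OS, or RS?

dataflow = OS

— WS: 2×2; PE[0][1] trace:
  0: (0,1).acc=0  regs=<0,0>
  1: (0,1).acc=56  regs=<7,56>
  2: (0,1).acc=8  regs=<1,8>
  3: (0,1).acc=56  regs=<7,56>
  4: (0,1).acc=0  regs=<0,0>
— OS: 3×2; PE[0][1] trace:
  0: (0,1).acc=0  regs=<0,0>
  1: (0,1).acc=56  regs=<7,8>
  2: (0,1).acc=74  regs=<2,9>
  3: (0,1).acc=74  regs=<0,0>
  4: (0,1).acc=74  regs=<0,0>
— RS: 3×2; PE[0][1] trace:
  0: (0,1).acc=0  regs=<0,0>
  1: (0,1).acc=40  regs=<40,6>
  2: (0,1).acc=74  regs=<74,9>
  3: (0,1).acc=0  regs=<0,0>
  4: (0,1).acc=0  regs=<0,0>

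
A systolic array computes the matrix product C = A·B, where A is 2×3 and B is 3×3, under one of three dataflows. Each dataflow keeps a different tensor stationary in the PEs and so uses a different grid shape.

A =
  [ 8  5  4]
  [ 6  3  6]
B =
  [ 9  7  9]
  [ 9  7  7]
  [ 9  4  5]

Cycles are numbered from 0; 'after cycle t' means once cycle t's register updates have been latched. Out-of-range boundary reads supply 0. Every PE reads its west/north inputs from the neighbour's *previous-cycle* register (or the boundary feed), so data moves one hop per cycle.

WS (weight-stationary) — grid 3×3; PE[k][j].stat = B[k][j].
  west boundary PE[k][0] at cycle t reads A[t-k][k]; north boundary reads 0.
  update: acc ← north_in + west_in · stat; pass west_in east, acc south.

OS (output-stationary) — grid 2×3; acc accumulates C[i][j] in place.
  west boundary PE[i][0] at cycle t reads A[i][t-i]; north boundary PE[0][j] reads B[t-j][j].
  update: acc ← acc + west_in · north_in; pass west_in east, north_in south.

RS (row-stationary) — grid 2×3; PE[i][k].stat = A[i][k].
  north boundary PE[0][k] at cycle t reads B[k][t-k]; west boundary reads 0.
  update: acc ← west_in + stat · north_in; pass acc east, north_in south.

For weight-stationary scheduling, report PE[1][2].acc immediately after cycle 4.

WS (3×3). Following PE[1][2] plus its west/north inputs:
  step 0 · PE0,2: acc=0; fwd→0 fwd↓0
  step 0 · PE1,1: acc=0; fwd→0 fwd↓0
  step 0 · PE1,2: acc=0; fwd→0 fwd↓0
  step 1 · PE0,2: acc=0; fwd→0 fwd↓0
  step 1 · PE1,1: acc=0; fwd→0 fwd↓0
  step 1 · PE1,2: acc=0; fwd→0 fwd↓0
  step 2 · PE0,2: acc=72; fwd→8 fwd↓72
  step 2 · PE1,1: acc=91; fwd→5 fwd↓91
  step 2 · PE1,2: acc=0; fwd→0 fwd↓0
  step 3 · PE0,2: acc=54; fwd→6 fwd↓54
  step 3 · PE1,1: acc=63; fwd→3 fwd↓63
  step 3 · PE1,2: acc=107; fwd→5 fwd↓107
  step 4 · PE0,2: acc=0; fwd→0 fwd↓0
  step 4 · PE1,1: acc=0; fwd→0 fwd↓0
  step 4 · PE1,2: acc=75; fwd→3 fwd↓75

PE[1][2].acc = 75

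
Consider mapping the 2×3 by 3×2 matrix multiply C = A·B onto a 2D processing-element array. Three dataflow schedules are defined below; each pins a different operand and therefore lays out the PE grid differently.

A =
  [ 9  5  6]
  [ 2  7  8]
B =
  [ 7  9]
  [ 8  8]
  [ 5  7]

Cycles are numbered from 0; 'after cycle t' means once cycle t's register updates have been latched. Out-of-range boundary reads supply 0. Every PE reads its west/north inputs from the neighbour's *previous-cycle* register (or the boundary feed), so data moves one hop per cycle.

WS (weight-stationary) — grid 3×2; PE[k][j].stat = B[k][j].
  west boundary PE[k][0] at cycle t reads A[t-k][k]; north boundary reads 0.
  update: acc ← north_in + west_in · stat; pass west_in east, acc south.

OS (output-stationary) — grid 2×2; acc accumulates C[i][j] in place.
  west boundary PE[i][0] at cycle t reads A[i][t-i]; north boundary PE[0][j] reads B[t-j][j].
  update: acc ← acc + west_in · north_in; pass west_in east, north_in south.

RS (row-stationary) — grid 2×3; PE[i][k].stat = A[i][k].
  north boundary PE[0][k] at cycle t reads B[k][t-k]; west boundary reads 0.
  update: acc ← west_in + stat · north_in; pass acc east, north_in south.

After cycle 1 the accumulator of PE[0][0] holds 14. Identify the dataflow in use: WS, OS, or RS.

dataflow = WS

WS (3×2 grid), PE[0][0]:
  step 0 · PE0,0: acc=63; fwd→9 fwd↓63
  step 1 · PE0,0: acc=14; fwd→2 fwd↓14
OS (2×2 grid), PE[0][0]:
  step 0 · PE0,0: acc=63; fwd→9 fwd↓7
  step 1 · PE0,0: acc=103; fwd→5 fwd↓8
RS (2×3 grid), PE[0][0]:
  step 0 · PE0,0: acc=63; fwd→63 fwd↓7
  step 1 · PE0,0: acc=81; fwd→81 fwd↓9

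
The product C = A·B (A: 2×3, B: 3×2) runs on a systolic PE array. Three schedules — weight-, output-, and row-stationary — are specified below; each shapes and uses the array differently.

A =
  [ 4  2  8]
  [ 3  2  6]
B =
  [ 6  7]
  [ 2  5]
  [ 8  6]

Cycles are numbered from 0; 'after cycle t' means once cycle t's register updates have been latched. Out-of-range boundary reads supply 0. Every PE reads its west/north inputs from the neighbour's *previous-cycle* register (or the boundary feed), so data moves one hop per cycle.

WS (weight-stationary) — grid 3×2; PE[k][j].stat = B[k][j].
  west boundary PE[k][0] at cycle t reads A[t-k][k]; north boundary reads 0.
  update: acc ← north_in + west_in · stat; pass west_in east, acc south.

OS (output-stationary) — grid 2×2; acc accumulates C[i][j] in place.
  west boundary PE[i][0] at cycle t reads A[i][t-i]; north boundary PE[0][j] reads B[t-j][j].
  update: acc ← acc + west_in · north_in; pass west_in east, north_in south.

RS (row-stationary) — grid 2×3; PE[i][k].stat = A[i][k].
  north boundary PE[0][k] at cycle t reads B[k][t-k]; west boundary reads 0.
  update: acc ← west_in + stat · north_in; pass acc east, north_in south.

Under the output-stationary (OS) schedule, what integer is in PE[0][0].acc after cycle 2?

PE[0][0].acc = 92

OS 2×2: PE[0][0] cycle-by-cycle (with neighbour feeds):
  [0] (0,0) acc=24 (h:4 v:6)
  [1] (0,0) acc=28 (h:2 v:2)
  [2] (0,0) acc=92 (h:8 v:8)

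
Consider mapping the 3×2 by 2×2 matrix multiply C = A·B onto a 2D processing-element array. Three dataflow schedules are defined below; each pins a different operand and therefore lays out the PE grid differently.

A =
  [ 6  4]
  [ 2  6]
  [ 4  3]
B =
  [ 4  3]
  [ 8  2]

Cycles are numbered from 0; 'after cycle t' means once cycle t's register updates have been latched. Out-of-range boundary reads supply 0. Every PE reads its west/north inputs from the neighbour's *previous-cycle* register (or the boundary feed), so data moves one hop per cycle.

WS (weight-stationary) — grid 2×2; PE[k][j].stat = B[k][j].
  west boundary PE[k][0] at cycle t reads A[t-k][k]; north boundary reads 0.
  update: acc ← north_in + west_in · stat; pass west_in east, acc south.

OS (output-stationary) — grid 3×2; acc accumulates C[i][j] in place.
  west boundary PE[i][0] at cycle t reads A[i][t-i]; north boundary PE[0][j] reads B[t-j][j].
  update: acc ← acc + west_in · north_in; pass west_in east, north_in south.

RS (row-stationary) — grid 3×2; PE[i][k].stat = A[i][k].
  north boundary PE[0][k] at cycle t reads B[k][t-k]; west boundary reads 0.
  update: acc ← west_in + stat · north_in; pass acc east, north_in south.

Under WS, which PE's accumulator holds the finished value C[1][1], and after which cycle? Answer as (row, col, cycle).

(row, col, cycle) = (1, 1, 3)

WS: C[1][1] accumulates in PE[1][1]:
  cycle 0: PE[1][1] → acc 0, east 0, south 0
  cycle 1: PE[1][1] → acc 0, east 0, south 0
  cycle 2: PE[1][1] → acc 26, east 4, south 26
  cycle 3: PE[1][1] → acc 18, east 6, south 18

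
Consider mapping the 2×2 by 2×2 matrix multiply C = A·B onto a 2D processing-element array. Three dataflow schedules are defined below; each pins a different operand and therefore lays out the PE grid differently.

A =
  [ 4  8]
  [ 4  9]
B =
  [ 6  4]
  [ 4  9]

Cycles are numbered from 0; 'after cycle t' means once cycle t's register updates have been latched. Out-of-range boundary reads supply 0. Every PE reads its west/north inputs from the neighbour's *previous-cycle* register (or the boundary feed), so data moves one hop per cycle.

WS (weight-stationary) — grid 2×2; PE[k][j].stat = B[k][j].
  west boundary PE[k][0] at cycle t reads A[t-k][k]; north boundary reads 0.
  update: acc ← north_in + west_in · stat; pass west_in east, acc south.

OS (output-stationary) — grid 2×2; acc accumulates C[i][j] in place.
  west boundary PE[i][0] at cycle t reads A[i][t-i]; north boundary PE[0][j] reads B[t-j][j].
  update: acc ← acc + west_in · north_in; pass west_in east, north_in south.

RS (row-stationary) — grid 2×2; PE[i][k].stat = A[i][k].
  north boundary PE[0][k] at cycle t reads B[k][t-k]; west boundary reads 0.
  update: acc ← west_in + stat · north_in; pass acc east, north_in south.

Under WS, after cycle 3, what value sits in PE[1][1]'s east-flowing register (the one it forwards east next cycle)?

register = 9

WS (2×2). Following PE[1][1] plus its west/north inputs:
  @0  [0,1]  acc 0  |  →0  ↓0
  @0  [1,0]  acc 0  |  →0  ↓0
  @0  [1,1]  acc 0  |  →0  ↓0
  @1  [0,1]  acc 16  |  →4  ↓16
  @1  [1,0]  acc 56  |  →8  ↓56
  @1  [1,1]  acc 0  |  →0  ↓0
  @2  [0,1]  acc 16  |  →4  ↓16
  @2  [1,0]  acc 60  |  →9  ↓60
  @2  [1,1]  acc 88  |  →8  ↓88
  @3  [0,1]  acc 0  |  →0  ↓0
  @3  [1,0]  acc 0  |  →0  ↓0
  @3  [1,1]  acc 97  |  →9  ↓97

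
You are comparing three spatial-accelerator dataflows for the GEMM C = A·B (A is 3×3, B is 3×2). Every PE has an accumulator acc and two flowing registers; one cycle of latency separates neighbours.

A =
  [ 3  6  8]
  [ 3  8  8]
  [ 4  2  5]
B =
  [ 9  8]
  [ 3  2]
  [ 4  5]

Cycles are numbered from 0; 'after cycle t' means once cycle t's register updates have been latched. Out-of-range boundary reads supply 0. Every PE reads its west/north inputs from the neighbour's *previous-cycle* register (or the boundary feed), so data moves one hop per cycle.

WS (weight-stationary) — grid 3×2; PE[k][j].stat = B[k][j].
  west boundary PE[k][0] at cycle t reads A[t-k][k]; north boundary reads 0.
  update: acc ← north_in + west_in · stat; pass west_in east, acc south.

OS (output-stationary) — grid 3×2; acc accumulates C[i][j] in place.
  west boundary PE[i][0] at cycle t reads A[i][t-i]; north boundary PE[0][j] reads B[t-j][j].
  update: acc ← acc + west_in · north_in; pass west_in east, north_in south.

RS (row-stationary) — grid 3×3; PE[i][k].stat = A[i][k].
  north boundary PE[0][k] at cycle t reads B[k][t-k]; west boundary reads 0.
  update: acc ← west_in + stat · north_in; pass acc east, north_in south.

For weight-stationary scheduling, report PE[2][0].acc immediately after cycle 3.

WS (3×2). Following PE[2][0] plus its west/north inputs:
  t=0 PE[1][0]: acc=0 h=0 v=0
  t=0 PE[2][0]: acc=0 h=0 v=0
  t=1 PE[1][0]: acc=45 h=6 v=45
  t=1 PE[2][0]: acc=0 h=0 v=0
  t=2 PE[1][0]: acc=51 h=8 v=51
  t=2 PE[2][0]: acc=77 h=8 v=77
  t=3 PE[1][0]: acc=42 h=2 v=42
  t=3 PE[2][0]: acc=83 h=8 v=83

PE[2][0].acc = 83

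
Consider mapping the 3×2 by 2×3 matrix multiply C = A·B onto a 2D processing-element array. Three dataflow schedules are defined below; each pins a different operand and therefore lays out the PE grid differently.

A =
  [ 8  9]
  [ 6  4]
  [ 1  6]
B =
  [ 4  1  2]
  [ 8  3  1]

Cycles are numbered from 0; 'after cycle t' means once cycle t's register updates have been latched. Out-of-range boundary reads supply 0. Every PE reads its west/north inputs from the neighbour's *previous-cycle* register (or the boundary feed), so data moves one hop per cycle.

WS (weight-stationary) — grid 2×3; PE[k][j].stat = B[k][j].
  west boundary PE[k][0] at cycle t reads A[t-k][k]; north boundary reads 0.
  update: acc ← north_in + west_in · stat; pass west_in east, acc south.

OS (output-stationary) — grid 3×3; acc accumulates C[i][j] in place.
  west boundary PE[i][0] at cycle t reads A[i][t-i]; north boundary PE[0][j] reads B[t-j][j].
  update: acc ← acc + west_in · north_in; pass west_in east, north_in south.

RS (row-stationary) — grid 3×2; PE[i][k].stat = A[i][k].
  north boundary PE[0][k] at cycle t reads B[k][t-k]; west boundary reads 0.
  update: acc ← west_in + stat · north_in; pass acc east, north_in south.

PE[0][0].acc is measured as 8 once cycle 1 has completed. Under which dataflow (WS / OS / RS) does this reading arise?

Under WS (2×3), PE[0][0]:
  after 0 — PE[0][0] acc=32, pass-E 8, pass-S 32
  after 1 — PE[0][0] acc=24, pass-E 6, pass-S 24
Under OS (3×3), PE[0][0]:
  after 0 — PE[0][0] acc=32, pass-E 8, pass-S 4
  after 1 — PE[0][0] acc=104, pass-E 9, pass-S 8
Under RS (3×2), PE[0][0]:
  after 0 — PE[0][0] acc=32, pass-E 32, pass-S 4
  after 1 — PE[0][0] acc=8, pass-E 8, pass-S 1

dataflow = RS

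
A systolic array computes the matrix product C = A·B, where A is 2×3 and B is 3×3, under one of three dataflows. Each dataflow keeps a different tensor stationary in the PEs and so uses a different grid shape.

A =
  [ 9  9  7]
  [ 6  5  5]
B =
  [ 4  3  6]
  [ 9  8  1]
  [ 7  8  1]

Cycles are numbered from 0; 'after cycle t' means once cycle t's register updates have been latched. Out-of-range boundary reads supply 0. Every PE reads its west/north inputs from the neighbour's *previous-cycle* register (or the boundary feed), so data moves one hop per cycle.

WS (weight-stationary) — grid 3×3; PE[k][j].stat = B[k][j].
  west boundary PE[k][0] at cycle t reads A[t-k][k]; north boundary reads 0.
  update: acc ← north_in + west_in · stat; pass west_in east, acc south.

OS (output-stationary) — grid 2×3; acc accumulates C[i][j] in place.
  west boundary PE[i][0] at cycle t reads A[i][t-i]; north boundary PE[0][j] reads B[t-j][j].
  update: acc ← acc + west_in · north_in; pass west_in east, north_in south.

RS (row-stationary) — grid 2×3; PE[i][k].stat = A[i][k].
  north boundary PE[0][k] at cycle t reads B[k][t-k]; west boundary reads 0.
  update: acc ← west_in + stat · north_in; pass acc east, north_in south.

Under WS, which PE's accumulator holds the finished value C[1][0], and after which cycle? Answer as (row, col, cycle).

(row, col, cycle) = (2, 0, 3)

Under WS, C[1][0] lands at PE[2][0]:
  @0  [2,0]  acc 0  |  →0  ↓0
  @1  [2,0]  acc 0  |  →0  ↓0
  @2  [2,0]  acc 166  |  →7  ↓166
  @3  [2,0]  acc 104  |  →5  ↓104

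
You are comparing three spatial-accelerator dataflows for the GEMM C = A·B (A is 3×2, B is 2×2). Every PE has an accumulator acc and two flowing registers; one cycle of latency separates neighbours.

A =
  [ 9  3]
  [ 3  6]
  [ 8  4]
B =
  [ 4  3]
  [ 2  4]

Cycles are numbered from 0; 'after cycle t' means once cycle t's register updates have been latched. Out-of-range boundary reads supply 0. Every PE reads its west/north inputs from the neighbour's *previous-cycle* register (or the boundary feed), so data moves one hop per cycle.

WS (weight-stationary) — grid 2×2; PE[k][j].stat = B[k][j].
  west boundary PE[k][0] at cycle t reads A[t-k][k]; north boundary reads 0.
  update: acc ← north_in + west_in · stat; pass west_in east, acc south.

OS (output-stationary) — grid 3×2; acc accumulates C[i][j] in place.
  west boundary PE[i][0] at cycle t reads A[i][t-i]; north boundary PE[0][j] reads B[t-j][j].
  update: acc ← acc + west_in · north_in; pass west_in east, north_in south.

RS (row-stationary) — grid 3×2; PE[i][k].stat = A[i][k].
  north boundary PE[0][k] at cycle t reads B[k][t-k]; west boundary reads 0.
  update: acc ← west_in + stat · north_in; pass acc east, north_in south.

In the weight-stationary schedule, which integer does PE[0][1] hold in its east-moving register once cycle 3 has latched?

WS on a 2×2 grid — tracing PE[0][1] and its feeders:
  [0] (0,0) acc=36 (h:9 v:36)
  [0] (0,1) acc=0 (h:0 v:0)
  [1] (0,0) acc=12 (h:3 v:12)
  [1] (0,1) acc=27 (h:9 v:27)
  [2] (0,0) acc=32 (h:8 v:32)
  [2] (0,1) acc=9 (h:3 v:9)
  [3] (0,0) acc=0 (h:0 v:0)
  [3] (0,1) acc=24 (h:8 v:24)

register = 8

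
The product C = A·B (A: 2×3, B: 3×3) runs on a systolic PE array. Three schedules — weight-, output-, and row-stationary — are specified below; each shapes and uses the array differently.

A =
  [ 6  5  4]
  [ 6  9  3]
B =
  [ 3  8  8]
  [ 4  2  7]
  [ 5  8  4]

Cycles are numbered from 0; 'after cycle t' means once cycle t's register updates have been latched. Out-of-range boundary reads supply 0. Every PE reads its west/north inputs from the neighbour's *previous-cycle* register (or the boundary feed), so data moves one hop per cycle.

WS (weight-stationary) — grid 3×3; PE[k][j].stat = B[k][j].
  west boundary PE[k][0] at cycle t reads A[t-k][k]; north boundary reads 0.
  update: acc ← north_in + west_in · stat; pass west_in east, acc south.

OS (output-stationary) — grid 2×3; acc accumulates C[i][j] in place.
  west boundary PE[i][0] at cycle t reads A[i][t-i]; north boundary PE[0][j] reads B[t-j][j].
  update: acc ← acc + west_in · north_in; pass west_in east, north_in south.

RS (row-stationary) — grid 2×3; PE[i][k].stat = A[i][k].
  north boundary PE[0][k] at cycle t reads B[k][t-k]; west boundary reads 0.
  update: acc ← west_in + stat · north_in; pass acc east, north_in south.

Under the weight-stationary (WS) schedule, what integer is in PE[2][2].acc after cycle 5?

WS on a 3×3 grid — tracing PE[2][2] and its feeders:
  step 0 · PE1,2: acc=0; fwd→0 fwd↓0
  step 0 · PE2,1: acc=0; fwd→0 fwd↓0
  step 0 · PE2,2: acc=0; fwd→0 fwd↓0
  step 1 · PE1,2: acc=0; fwd→0 fwd↓0
  step 1 · PE2,1: acc=0; fwd→0 fwd↓0
  step 1 · PE2,2: acc=0; fwd→0 fwd↓0
  step 2 · PE1,2: acc=0; fwd→0 fwd↓0
  step 2 · PE2,1: acc=0; fwd→0 fwd↓0
  step 2 · PE2,2: acc=0; fwd→0 fwd↓0
  step 3 · PE1,2: acc=83; fwd→5 fwd↓83
  step 3 · PE2,1: acc=90; fwd→4 fwd↓90
  step 3 · PE2,2: acc=0; fwd→0 fwd↓0
  step 4 · PE1,2: acc=111; fwd→9 fwd↓111
  step 4 · PE2,1: acc=90; fwd→3 fwd↓90
  step 4 · PE2,2: acc=99; fwd→4 fwd↓99
  step 5 · PE1,2: acc=0; fwd→0 fwd↓0
  step 5 · PE2,1: acc=0; fwd→0 fwd↓0
  step 5 · PE2,2: acc=123; fwd→3 fwd↓123

PE[2][2].acc = 123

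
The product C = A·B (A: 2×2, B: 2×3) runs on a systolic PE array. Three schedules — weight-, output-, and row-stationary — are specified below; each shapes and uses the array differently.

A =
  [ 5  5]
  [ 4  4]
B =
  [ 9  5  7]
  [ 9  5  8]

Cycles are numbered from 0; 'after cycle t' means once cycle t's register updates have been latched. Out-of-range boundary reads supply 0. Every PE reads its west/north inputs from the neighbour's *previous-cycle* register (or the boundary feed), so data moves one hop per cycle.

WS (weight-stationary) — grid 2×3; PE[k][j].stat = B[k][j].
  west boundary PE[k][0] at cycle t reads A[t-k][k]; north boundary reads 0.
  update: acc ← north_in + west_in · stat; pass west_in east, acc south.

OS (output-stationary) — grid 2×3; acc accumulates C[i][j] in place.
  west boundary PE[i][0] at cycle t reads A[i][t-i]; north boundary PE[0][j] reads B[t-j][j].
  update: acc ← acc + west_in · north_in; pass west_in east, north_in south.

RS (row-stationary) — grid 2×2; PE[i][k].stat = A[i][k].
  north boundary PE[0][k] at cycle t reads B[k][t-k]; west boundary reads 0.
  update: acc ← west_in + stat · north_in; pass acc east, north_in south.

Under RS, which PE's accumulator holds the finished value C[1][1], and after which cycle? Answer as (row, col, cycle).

(row, col, cycle) = (1, 1, 3)

Under RS, C[1][1] lands at PE[1][1]:
  c0 r1c1: 0 / 0 / 0
  c1 r1c1: 0 / 0 / 0
  c2 r1c1: 72 / 72 / 9
  c3 r1c1: 40 / 40 / 5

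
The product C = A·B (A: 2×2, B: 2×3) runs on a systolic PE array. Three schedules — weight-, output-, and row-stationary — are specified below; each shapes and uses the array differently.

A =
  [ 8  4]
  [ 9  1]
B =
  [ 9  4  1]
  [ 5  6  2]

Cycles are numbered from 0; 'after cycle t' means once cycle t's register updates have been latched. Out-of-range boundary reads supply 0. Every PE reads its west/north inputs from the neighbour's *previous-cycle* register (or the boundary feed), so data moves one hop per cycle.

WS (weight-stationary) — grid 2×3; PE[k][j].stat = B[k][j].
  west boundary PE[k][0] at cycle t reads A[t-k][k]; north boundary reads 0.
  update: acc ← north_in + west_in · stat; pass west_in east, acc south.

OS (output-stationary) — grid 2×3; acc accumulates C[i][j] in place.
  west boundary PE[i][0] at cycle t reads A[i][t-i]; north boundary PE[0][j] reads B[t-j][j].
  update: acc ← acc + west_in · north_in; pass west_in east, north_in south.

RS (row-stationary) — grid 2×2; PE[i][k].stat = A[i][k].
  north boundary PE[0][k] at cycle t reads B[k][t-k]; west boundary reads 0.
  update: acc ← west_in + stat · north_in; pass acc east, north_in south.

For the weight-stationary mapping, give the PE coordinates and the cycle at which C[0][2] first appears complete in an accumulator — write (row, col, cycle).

(row, col, cycle) = (1, 2, 3)

WS — PE[1][2] is where C[0][2] collects:
  cycle 0: PE[1][2] → acc 0, east 0, south 0
  cycle 1: PE[1][2] → acc 0, east 0, south 0
  cycle 2: PE[1][2] → acc 0, east 0, south 0
  cycle 3: PE[1][2] → acc 16, east 4, south 16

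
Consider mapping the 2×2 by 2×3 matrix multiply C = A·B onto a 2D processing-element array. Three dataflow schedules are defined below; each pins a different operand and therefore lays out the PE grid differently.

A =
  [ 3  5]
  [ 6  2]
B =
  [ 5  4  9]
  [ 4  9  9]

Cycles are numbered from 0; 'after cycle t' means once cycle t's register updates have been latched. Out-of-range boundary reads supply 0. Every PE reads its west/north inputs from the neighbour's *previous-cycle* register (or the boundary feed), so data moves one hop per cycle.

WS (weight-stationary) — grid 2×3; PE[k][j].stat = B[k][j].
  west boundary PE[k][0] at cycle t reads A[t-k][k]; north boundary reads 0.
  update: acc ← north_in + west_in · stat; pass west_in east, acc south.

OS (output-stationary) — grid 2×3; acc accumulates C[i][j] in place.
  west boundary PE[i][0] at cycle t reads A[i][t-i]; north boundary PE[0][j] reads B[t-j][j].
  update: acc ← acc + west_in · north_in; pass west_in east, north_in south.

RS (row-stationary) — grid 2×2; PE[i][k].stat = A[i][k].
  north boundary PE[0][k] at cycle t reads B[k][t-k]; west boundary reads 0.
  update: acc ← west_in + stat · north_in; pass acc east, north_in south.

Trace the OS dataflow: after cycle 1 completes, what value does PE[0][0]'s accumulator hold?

PE[0][0].acc = 35

OS on a 2×3 grid — tracing PE[0][0] and its feeders:
  @0  [0,0]  acc 15  |  →3  ↓5
  @1  [0,0]  acc 35  |  →5  ↓4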